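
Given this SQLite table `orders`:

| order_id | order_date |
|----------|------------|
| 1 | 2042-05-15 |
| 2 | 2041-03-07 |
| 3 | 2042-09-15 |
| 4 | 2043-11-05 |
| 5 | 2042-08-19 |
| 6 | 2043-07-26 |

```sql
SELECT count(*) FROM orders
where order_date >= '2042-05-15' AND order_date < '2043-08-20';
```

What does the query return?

4

Rows in [2042-05-15, 2043-08-20): 2042-05-15, 2042-09-15, 2042-08-19, 2043-07-26 → 4 rows.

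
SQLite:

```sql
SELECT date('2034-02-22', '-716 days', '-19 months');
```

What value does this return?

Applying '-716 days' to 2034-02-22: counting 716 days back gives 2032-03-08.
Adding -19 months to 2032-03-08 gives 2030-08-08.

2030-08-08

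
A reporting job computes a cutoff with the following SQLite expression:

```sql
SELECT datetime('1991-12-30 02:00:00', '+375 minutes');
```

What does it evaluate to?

1991-12-30 08:15:00

375 minutes = 6h 15m; +375 minutes from 1991-12-30 02:00:00 is 1991-12-30 08:15:00.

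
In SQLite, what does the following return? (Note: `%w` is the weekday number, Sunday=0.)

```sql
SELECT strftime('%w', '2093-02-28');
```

6

2093-02-28 is a Saturday; with Sunday=0 that is 6.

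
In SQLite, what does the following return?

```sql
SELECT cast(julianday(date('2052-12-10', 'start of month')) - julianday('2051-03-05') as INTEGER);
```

637

`start of month` rewinds 2052-12-10 to 2052-12-01.
26 days remain in March 2051 after the 5th (31 − 5).
Full months from April 2051 through November 2052 contribute their day counts.
Then 1 day into December 2052.
Total: 26 + 30 + 31 + 30 + 31 + 31 + 30 + 31 + 30 + 31 + 31 + 29 + 31 + 30 + 31 + 30 + 31 + 31 + 30 + 31 + 30 + 1 = 637.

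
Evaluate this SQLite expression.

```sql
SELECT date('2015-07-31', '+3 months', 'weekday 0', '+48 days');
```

2015-12-19

Adding +3 months to 2015-07-31 gives 2015-10-31.
`weekday 0` advances to the next Sunday; 2015-10-31 is a Saturday, so it moves forward to 2015-11-01.
Applying '+48 days' to 2015-11-01: counting 48 days forward gives 2015-12-19.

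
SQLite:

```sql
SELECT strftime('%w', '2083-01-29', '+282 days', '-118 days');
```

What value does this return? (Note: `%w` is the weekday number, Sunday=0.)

1

First apply '+282 days', '-118 days': 2083-01-29 → 2083-07-12.
2083-07-12 is a Monday; with Sunday=0 that is 1.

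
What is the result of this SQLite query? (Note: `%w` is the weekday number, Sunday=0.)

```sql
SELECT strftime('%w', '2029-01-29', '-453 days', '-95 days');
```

First apply '-453 days', '-95 days': 2029-01-29 → 2027-07-31.
2027-07-31 is a Saturday; with Sunday=0 that is 6.

6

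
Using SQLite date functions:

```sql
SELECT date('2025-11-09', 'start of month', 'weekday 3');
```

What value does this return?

`start of month` rewinds 2025-11-09 to 2025-11-01.
`weekday 3` advances to the next Wednesday; 2025-11-01 is a Saturday, so it moves forward to 2025-11-05.

2025-11-05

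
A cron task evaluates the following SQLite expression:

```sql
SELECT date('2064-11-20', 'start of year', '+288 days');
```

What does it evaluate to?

2064-10-15

`start of year` rewinds 2064-11-20 to 2064-01-01.
Applying '+288 days' to 2064-01-01: counting 288 days forward gives 2064-10-15.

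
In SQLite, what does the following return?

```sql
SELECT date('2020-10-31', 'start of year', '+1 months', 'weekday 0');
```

2020-02-02

`start of year` rewinds 2020-10-31 to 2020-01-01.
Adding +1 month to 2020-01-01 gives 2020-02-01.
`weekday 0` advances to the next Sunday; 2020-02-01 is a Saturday, so it moves forward to 2020-02-02.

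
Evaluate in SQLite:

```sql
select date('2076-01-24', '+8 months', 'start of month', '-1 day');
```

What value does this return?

2076-08-31

Adding +8 months to 2076-01-24 gives 2076-09-24.
`start of month` rewinds 2076-09-24 to 2076-09-01.
Going back 1 day from 2076-09-01 reaches 2076-08-31 (last day of August, 31 days).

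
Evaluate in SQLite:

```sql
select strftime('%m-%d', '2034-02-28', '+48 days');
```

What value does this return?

First apply '+48 days': 2034-02-28 → 2034-04-17.
`%m-%d` extracts the month-day: 04-17.

04-17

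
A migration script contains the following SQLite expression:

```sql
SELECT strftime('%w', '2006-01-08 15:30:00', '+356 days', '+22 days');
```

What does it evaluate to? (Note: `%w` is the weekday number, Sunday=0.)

First apply '+356 days', '+22 days': 2006-01-08 15:30:00 → 2007-01-21 15:30:00.
2007-01-21 is a Sunday; with Sunday=0 that is 0.

0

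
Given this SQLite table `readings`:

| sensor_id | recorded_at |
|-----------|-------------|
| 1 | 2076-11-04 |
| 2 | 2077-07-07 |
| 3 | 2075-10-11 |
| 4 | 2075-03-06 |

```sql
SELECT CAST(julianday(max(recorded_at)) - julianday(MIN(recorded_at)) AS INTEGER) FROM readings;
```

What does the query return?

854

MIN = 2075-03-06, MAX = 2077-07-07.
25 days remain in March 2075 after the 6th (31 − 6).
Full months from April 2075 through June 2077 contribute their day counts.
Then 7 days into July 2077.
Total: 25 + 30 + 31 + 30 + 31 + 31 + 30 + 31 + 30 + 31 + 31 + 29 + 31 + 30 + 31 + 30 + 31 + 31 + 30 + 31 + 30 + 31 + 31 + 28 + 31 + 30 + 31 + 30 + 7 = 854.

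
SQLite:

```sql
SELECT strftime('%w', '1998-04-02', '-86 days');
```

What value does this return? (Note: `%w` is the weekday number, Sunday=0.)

2

First apply '-86 days': 1998-04-02 → 1998-01-06.
1998-01-06 is a Tuesday; with Sunday=0 that is 2.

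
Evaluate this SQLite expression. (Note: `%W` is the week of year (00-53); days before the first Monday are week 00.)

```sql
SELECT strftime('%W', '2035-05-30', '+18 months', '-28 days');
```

First apply '+18 months', '-28 days': 2035-05-30 → 2036-11-02.
2036-11-02 is a Sunday. SQLite's %W counts Mondays since the year started; the result is 43.

43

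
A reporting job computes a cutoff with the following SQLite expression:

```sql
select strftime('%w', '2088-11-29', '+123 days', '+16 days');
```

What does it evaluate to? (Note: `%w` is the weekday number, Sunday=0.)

First apply '+123 days', '+16 days': 2088-11-29 → 2089-04-17.
2089-04-17 is a Sunday; with Sunday=0 that is 0.

0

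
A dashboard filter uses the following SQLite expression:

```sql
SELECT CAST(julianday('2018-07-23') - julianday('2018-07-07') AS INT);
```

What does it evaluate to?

16

Both dates are in July 2018: 23 − 7 = 16.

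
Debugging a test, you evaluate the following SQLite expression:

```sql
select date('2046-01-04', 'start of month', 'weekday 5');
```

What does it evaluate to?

2046-01-05

`start of month` rewinds 2046-01-04 to 2046-01-01.
`weekday 5` advances to the next Friday; 2046-01-01 is a Monday, so it moves forward to 2046-01-05.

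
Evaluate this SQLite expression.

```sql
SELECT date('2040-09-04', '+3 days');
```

Advancing 3 more days within September lands on 2040-09-07.

2040-09-07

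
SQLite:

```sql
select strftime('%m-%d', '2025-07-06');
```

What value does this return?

`%m-%d` extracts the month-day: 07-06.

07-06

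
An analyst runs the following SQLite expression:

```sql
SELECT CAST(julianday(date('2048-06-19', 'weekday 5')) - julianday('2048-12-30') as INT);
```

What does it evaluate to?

-194

`weekday 5` advances to the next Friday; 2048-06-19 is already a Friday, so it stays at 2048-06-19.
11 days remain in June 2048 after the 19th (30 − 19).
July 2048: 31 days.
August 2048: 31 days.
September 2048: 30 days.
October 2048: 31 days.
November 2048: 30 days.
Then 30 days into December 2048.
Total: 11 + 31 + 31 + 30 + 31 + 30 + 30 = 194.
The subtraction is earlier − later, so the result is −194 → -194.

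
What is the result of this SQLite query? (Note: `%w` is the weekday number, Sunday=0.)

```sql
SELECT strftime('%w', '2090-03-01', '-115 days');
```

First apply '-115 days': 2090-03-01 → 2089-11-06.
2089-11-06 is a Sunday; with Sunday=0 that is 0.

0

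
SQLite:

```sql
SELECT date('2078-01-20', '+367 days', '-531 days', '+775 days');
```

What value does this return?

Applying '+367 days' to 2078-01-20: counting 367 days forward gives 2079-01-22.
Applying '-531 days' to 2079-01-22: counting 531 days back gives 2077-08-09.
Applying '+775 days' to 2077-08-09: counting 775 days forward gives 2079-09-23.

2079-09-23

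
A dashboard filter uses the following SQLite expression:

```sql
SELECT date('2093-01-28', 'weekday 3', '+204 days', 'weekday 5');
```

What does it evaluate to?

2093-08-21

`weekday 3` advances to the next Wednesday; 2093-01-28 is already a Wednesday, so it stays at 2093-01-28.
Applying '+204 days' to 2093-01-28: counting 204 days forward gives 2093-08-20.
`weekday 5` advances to the next Friday; 2093-08-20 is a Thursday, so it moves forward to 2093-08-21.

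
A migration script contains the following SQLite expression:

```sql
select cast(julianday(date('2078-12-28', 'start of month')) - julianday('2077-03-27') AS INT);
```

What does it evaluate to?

614

`start of month` rewinds 2078-12-28 to 2078-12-01.
4 days remain in March 2077 after the 27th (31 − 27).
Full months from April 2077 through November 2078 contribute their day counts.
Then 1 day into December 2078.
Total: 4 + 30 + 31 + 30 + 31 + 31 + 30 + 31 + 30 + 31 + 31 + 28 + 31 + 30 + 31 + 30 + 31 + 31 + 30 + 31 + 30 + 1 = 614.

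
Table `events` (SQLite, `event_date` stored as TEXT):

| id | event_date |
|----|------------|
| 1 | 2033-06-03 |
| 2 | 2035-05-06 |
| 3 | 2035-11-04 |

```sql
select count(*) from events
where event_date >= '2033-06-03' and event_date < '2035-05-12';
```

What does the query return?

Rows in [2033-06-03, 2035-05-12): 2033-06-03, 2035-05-06 → 2 rows.

2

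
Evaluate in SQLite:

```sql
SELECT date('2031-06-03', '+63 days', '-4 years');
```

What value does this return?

Applying '+63 days' to 2031-06-03: counting 63 days forward gives 2031-08-05.
Adding -4 years to 2031-08-05 gives 2027-08-05.

2027-08-05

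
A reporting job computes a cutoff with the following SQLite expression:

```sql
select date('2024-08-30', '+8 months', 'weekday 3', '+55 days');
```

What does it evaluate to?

Adding +8 months to 2024-08-30 gives 2025-04-30.
`weekday 3` advances to the next Wednesday; 2025-04-30 is already a Wednesday, so it stays at 2025-04-30.
Applying '+55 days' to 2025-04-30: counting 55 days forward gives 2025-06-24.

2025-06-24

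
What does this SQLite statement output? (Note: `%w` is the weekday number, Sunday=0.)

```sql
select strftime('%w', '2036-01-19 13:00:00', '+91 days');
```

6

First apply '+91 days': 2036-01-19 13:00:00 → 2036-04-19 13:00:00.
2036-04-19 is a Saturday; with Sunday=0 that is 6.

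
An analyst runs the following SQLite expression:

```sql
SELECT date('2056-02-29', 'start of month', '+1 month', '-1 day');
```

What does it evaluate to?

`start of month` rewinds 2056-02-29 to 2056-02-01.
Adding +1 month to 2056-02-01 gives 2056-03-01.
Going back 1 day from 2056-03-01 reaches 2056-02-29 (last day of February, 29 days).

2056-02-29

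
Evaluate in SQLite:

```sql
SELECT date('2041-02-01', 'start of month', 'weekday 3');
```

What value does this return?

`start of month` rewinds 2041-02-01 to 2041-02-01.
`weekday 3` advances to the next Wednesday; 2041-02-01 is a Friday, so it moves forward to 2041-02-06.

2041-02-06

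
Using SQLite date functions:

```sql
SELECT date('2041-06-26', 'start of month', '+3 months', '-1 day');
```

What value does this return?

`start of month` rewinds 2041-06-26 to 2041-06-01.
Adding +3 months to 2041-06-01 gives 2041-09-01.
Going back 1 day from 2041-09-01 reaches 2041-08-31 (last day of August, 31 days).

2041-08-31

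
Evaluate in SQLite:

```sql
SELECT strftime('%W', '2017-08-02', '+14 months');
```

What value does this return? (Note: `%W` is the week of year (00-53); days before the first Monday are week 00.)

40

First apply '+14 months': 2017-08-02 → 2018-10-02.
2018-10-02 is a Tuesday. SQLite's %W counts Mondays since the year started; the result is 40.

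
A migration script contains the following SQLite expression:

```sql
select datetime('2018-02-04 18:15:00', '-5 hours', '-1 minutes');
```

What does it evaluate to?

-5 hours from 2018-02-04 18:15:00 is 2018-02-04 13:15:00.
-1 minutes from 2018-02-04 13:15:00 is 2018-02-04 13:14:00.

2018-02-04 13:14:00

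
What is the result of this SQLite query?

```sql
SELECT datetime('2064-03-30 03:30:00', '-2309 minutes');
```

2309 minutes = 38h 29m; -2309 minutes from 2064-03-30 03:30:00 is 2064-03-28 13:01:00 (crosses midnight).

2064-03-28 13:01:00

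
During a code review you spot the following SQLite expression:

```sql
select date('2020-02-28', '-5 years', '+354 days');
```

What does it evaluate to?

Adding -5 years to 2020-02-28 gives 2015-02-28.
Applying '+354 days' to 2015-02-28: counting 354 days forward gives 2016-02-17.

2016-02-17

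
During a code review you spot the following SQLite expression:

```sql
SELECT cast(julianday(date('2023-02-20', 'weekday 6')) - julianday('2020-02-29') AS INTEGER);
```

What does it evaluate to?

`weekday 6` advances to the next Saturday; 2023-02-20 is a Monday, so it moves forward to 2023-02-25.
0 days remain in February 2020 after the 29th (29 − 29).
Full months from March 2020 through January 2023 contribute their day counts.
Then 25 days into February 2023.
Total: 0 + 31 + 30 + 31 + 30 + 31 + 31 + 30 + 31 + 30 + 31 + 31 + 28 + 31 + 30 + 31 + 30 + 31 + 31 + 30 + 31 + 30 + 31 + 31 + 28 + 31 + 30 + 31 + 30 + 31 + 31 + 30 + 31 + 30 + 31 + 31 + 25 = 1092.

1092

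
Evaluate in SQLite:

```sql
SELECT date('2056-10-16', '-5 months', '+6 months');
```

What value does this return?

2056-11-16

Adding -5 months to 2056-10-16 gives 2056-05-16.
Adding +6 months to 2056-05-16 gives 2056-11-16.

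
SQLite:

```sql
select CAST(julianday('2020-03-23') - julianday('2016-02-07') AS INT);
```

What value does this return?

1506

22 days remain in February 2016 after the 7th (29 − 7).
Full months from March 2016 through February 2020 contribute their day counts.
Then 23 days into March 2020.
Total: 22 + 31 + 30 + 31 + 30 + 31 + 31 + 30 + 31 + 30 + 31 + 31 + 28 + 31 + 30 + 31 + 30 + 31 + 31 + 30 + 31 + 30 + 31 + 31 + 28 + 31 + 30 + 31 + 30 + 31 + 31 + 30 + 31 + 30 + 31 + 31 + 28 + 31 + 30 + 31 + 30 + 31 + 31 + 30 + 31 + 30 + 31 + 31 + 29 + 23 = 1506.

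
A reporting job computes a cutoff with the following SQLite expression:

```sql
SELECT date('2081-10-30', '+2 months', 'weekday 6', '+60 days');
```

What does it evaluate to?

2082-03-04

Adding +2 months to 2081-10-30 gives 2081-12-30.
`weekday 6` advances to the next Saturday; 2081-12-30 is a Tuesday, so it moves forward to 2082-01-03.
Applying '+60 days' to 2082-01-03: counting 60 days forward gives 2082-03-04.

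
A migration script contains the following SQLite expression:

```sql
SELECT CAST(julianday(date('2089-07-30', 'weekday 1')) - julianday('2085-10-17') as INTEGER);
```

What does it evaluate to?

1384

`weekday 1` advances to the next Monday; 2089-07-30 is a Saturday, so it moves forward to 2089-08-01.
14 days remain in October 2085 after the 17th (31 − 17).
Full months from November 2085 through July 2089 contribute their day counts.
Then 1 day into August 2089.
Total: 14 + 30 + 31 + 31 + 28 + 31 + 30 + 31 + 30 + 31 + 31 + 30 + 31 + 30 + 31 + 31 + 28 + 31 + 30 + 31 + 30 + 31 + 31 + 30 + 31 + 30 + 31 + 31 + 29 + 31 + 30 + 31 + 30 + 31 + 31 + 30 + 31 + 30 + 31 + 31 + 28 + 31 + 30 + 31 + 30 + 31 + 1 = 1384.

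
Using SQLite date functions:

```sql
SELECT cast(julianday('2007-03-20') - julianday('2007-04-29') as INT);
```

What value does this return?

11 days remain in March 2007 after the 20th (31 − 20).
Then 29 days into April 2007.
Total: 11 + 29 = 40.
The subtraction is earlier − later, so the result is −40 → -40.

-40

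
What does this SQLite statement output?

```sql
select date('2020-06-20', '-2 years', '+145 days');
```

2018-11-12

Adding -2 years to 2020-06-20 gives 2018-06-20.
Applying '+145 days' to 2018-06-20: counting 145 days forward gives 2018-11-12.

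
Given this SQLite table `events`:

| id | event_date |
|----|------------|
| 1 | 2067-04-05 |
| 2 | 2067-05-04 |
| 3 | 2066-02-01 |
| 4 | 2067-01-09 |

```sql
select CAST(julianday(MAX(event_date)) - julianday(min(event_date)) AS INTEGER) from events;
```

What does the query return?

MIN = 2066-02-01, MAX = 2067-05-04.
27 days remain in February 2066 after the 1st (28 − 1).
Full months from March 2066 through April 2067 contribute their day counts.
Then 4 days into May 2067.
Total: 27 + 31 + 30 + 31 + 30 + 31 + 31 + 30 + 31 + 30 + 31 + 31 + 28 + 31 + 30 + 4 = 457.

457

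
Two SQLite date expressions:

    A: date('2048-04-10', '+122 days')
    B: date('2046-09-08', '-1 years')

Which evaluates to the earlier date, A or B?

A = 2048-08-10.
B = 2045-09-08.
B is earlier.

B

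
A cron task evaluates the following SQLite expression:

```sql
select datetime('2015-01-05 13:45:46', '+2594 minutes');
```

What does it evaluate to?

2015-01-07 08:59:46

2594 minutes = 43h 14m; +2594 minutes from 2015-01-05 13:45:46 is 2015-01-07 08:59:46 (crosses midnight).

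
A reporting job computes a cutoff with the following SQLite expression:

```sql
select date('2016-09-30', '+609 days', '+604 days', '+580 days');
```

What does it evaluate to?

2021-08-28

Applying '+609 days' to 2016-09-30: counting 609 days forward gives 2018-06-01.
Applying '+604 days' to 2018-06-01: counting 604 days forward gives 2020-01-26.
Applying '+580 days' to 2020-01-26: counting 580 days forward gives 2021-08-28.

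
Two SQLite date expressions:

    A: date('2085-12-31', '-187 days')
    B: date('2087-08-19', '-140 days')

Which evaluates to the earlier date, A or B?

A = 2085-06-27.
B = 2087-04-01.
A is earlier.

A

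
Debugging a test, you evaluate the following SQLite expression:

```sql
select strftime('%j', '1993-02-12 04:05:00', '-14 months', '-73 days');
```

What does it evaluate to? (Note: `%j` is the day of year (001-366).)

First apply '-14 months', '-73 days': 1993-02-12 04:05:00 → 1991-09-30 04:05:00.
Day-of-year for 1991-09-30: days since 1991-01-01 inclusive = 273, zero-padded to 273.

273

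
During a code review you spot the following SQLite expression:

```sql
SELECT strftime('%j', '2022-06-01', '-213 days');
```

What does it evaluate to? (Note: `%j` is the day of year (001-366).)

304

First apply '-213 days': 2022-06-01 → 2021-10-31.
Day-of-year for 2021-10-31: days since 2021-01-01 inclusive = 304, zero-padded to 304.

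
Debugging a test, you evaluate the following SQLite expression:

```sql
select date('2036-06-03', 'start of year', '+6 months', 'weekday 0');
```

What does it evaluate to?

2036-07-06

`start of year` rewinds 2036-06-03 to 2036-01-01.
Adding +6 months to 2036-01-01 gives 2036-07-01.
`weekday 0` advances to the next Sunday; 2036-07-01 is a Tuesday, so it moves forward to 2036-07-06.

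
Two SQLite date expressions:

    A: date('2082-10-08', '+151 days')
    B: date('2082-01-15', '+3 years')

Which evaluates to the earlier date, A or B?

A

A = 2083-03-08.
B = 2085-01-15.
A is earlier.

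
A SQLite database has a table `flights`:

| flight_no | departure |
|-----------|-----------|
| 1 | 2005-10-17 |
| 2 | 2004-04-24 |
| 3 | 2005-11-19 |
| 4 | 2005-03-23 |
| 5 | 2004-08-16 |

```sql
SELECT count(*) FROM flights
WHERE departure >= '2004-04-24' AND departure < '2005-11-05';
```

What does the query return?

4

Rows in [2004-04-24, 2005-11-05): 2005-10-17, 2004-04-24, 2005-03-23, 2004-08-16 → 4 rows.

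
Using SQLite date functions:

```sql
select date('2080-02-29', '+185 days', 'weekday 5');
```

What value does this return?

2080-09-06

Applying '+185 days' to 2080-02-29: counting 185 days forward gives 2080-09-01.
`weekday 5` advances to the next Friday; 2080-09-01 is a Sunday, so it moves forward to 2080-09-06.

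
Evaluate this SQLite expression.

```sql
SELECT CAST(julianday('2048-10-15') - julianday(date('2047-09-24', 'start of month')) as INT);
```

`start of month` rewinds 2047-09-24 to 2047-09-01.
29 days remain in September 2047 after the 1st (30 − 1).
Full months from October 2047 through September 2048 contribute their day counts.
Then 15 days into October 2048.
Total: 29 + 31 + 30 + 31 + 31 + 29 + 31 + 30 + 31 + 30 + 31 + 31 + 30 + 15 = 410.

410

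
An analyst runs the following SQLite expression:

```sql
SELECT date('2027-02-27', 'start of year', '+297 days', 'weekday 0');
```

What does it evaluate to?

2027-10-31

`start of year` rewinds 2027-02-27 to 2027-01-01.
Applying '+297 days' to 2027-01-01: counting 297 days forward gives 2027-10-25.
`weekday 0` advances to the next Sunday; 2027-10-25 is a Monday, so it moves forward to 2027-10-31.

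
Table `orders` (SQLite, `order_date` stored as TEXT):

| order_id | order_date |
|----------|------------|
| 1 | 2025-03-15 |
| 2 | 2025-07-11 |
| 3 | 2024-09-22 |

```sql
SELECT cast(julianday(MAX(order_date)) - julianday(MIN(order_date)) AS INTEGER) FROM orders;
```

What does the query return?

MIN = 2024-09-22, MAX = 2025-07-11.
8 days remain in September 2024 after the 22nd (30 − 22).
Full months from October 2024 through June 2025 contribute their day counts.
Then 11 days into July 2025.
Total: 8 + 31 + 30 + 31 + 31 + 28 + 31 + 30 + 31 + 30 + 11 = 292.

292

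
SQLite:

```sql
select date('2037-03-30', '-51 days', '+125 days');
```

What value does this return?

2037-06-12

Applying '-51 days' to 2037-03-30: counting 51 days back gives 2037-02-07.
Applying '+125 days' to 2037-02-07: counting 125 days forward gives 2037-06-12.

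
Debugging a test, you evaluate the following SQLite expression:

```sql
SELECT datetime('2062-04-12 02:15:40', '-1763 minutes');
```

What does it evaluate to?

2062-04-10 20:52:40

1763 minutes = 29h 23m; -1763 minutes from 2062-04-12 02:15:40 is 2062-04-10 20:52:40 (crosses midnight).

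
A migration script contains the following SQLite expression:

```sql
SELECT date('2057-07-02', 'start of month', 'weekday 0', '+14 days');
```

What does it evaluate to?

`start of month` rewinds 2057-07-02 to 2057-07-01.
`weekday 0` advances to the next Sunday; 2057-07-01 is already a Sunday, so it stays at 2057-07-01.
Advancing 14 more days within July lands on 2057-07-15.

2057-07-15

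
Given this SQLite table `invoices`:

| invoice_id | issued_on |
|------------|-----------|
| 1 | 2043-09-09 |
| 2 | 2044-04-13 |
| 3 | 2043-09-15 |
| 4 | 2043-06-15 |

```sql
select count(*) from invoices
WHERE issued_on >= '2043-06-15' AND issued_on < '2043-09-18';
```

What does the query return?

3

Rows in [2043-06-15, 2043-09-18): 2043-09-09, 2043-09-15, 2043-06-15 → 3 rows.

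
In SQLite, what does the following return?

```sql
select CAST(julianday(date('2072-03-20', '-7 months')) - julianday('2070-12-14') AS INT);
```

249

Adding -7 months to 2072-03-20 gives 2071-08-20.
17 days remain in December 2070 after the 14th (31 − 14).
Full months from January 2071 through July 2071 contribute their day counts.
Then 20 days into August 2071.
Total: 17 + 31 + 28 + 31 + 30 + 31 + 30 + 31 + 20 = 249.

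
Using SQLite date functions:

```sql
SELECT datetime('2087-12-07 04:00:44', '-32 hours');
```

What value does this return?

2087-12-05 20:00:44

-32 hours from 2087-12-07 04:00:44 is 2087-12-05 20:00:44 (crosses midnight).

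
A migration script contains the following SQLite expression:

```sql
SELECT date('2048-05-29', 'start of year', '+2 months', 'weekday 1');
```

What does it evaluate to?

2048-03-02

`start of year` rewinds 2048-05-29 to 2048-01-01.
Adding +2 months to 2048-01-01 gives 2048-03-01.
`weekday 1` advances to the next Monday; 2048-03-01 is a Sunday, so it moves forward to 2048-03-02.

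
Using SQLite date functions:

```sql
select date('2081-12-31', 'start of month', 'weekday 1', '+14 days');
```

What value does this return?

`start of month` rewinds 2081-12-31 to 2081-12-01.
`weekday 1` advances to the next Monday; 2081-12-01 is already a Monday, so it stays at 2081-12-01.
Advancing 14 more days within December lands on 2081-12-15.

2081-12-15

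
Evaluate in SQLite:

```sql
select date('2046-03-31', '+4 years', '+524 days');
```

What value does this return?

Adding +4 years to 2046-03-31 gives 2050-03-31.
Applying '+524 days' to 2050-03-31: counting 524 days forward gives 2051-09-06.

2051-09-06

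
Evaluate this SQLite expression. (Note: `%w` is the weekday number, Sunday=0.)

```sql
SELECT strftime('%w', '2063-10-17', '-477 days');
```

2

First apply '-477 days': 2063-10-17 → 2062-06-27.
2062-06-27 is a Tuesday; with Sunday=0 that is 2.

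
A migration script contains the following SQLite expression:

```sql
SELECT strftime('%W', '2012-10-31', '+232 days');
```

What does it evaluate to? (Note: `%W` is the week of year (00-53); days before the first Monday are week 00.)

First apply '+232 days': 2012-10-31 → 2013-06-20.
2013-06-20 is a Thursday. SQLite's %W counts Mondays since the year started; the result is 24.

24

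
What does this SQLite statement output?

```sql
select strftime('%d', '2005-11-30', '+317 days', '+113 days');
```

03

First apply '+317 days', '+113 days': 2005-11-30 → 2007-02-03.
`%d` extracts the 2-digit day of month: 03.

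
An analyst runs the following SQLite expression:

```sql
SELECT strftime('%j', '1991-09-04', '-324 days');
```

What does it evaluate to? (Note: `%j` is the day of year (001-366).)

First apply '-324 days': 1991-09-04 → 1990-10-15.
Day-of-year for 1990-10-15: days since 1990-01-01 inclusive = 288, zero-padded to 288.

288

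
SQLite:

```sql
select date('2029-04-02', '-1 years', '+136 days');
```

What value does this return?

2028-08-16

Adding -1 year to 2029-04-02 gives 2028-04-02.
Applying '+136 days' to 2028-04-02: counting 136 days forward gives 2028-08-16.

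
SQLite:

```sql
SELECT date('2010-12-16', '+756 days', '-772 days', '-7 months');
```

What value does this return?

Applying '+756 days' to 2010-12-16: counting 756 days forward gives 2013-01-10.
Applying '-772 days' to 2013-01-10: counting 772 days back gives 2010-11-30.
Adding -7 months to 2010-11-30 gives 2010-04-30.

2010-04-30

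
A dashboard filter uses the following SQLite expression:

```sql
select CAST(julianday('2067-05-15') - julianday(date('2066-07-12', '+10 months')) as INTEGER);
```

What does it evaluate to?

3

Adding +10 months to 2066-07-12 gives 2067-05-12.
Both dates are in May 2067: 15 − 12 = 3.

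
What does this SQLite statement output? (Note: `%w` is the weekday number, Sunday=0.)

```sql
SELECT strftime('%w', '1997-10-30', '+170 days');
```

First apply '+170 days': 1997-10-30 → 1998-04-18.
1998-04-18 is a Saturday; with Sunday=0 that is 6.

6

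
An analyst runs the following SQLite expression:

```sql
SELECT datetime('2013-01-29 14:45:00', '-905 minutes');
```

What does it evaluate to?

2013-01-28 23:40:00

905 minutes = 15h 5m; -905 minutes from 2013-01-29 14:45:00 is 2013-01-28 23:40:00 (crosses midnight).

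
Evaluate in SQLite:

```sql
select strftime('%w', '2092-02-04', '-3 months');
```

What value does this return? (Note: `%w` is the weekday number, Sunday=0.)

0

First apply '-3 months': 2092-02-04 → 2091-11-04.
2091-11-04 is a Sunday; with Sunday=0 that is 0.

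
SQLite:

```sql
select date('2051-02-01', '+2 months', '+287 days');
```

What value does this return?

Adding +2 months to 2051-02-01 gives 2051-04-01.
Applying '+287 days' to 2051-04-01: counting 287 days forward gives 2052-01-13.

2052-01-13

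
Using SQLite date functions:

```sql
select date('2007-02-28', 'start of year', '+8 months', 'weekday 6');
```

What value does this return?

`start of year` rewinds 2007-02-28 to 2007-01-01.
Adding +8 months to 2007-01-01 gives 2007-09-01.
`weekday 6` advances to the next Saturday; 2007-09-01 is already a Saturday, so it stays at 2007-09-01.

2007-09-01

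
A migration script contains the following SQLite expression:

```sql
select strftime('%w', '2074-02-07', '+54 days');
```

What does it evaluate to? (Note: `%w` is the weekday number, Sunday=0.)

1

First apply '+54 days': 2074-02-07 → 2074-04-02.
2074-04-02 is a Monday; with Sunday=0 that is 1.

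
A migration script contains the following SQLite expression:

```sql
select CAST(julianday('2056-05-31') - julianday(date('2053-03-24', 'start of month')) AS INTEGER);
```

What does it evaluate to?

1187

`start of month` rewinds 2053-03-24 to 2053-03-01.
30 days remain in March 2053 after the 1st (31 − 1).
Full months from April 2053 through April 2056 contribute their day counts.
Then 31 days into May 2056.
Total: 30 + 30 + 31 + 30 + 31 + 31 + 30 + 31 + 30 + 31 + 31 + 28 + 31 + 30 + 31 + 30 + 31 + 31 + 30 + 31 + 30 + 31 + 31 + 28 + 31 + 30 + 31 + 30 + 31 + 31 + 30 + 31 + 30 + 31 + 31 + 29 + 31 + 30 + 31 = 1187.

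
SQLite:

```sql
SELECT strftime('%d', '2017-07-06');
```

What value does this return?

06

`%d` extracts the 2-digit day of month: 06.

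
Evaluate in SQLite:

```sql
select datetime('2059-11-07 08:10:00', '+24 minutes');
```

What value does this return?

+24 minutes from 2059-11-07 08:10:00 is 2059-11-07 08:34:00.

2059-11-07 08:34:00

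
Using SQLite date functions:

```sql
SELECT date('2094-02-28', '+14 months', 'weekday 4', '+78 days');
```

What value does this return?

Adding +14 months to 2094-02-28 gives 2095-04-28.
`weekday 4` advances to the next Thursday; 2095-04-28 is already a Thursday, so it stays at 2095-04-28.
Applying '+78 days' to 2095-04-28: counting 78 days forward gives 2095-07-15.

2095-07-15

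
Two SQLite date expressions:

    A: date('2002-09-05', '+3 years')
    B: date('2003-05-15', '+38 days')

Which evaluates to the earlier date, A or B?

B

A = 2005-09-05.
B = 2003-06-22.
B is earlier.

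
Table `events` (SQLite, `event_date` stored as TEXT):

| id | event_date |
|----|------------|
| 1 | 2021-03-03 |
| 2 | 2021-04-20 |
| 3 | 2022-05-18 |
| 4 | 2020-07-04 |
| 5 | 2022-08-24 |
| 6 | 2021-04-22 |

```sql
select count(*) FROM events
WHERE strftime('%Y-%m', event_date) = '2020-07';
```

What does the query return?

Rows with year-month 2020-07: 2020-07-04 → 1.

1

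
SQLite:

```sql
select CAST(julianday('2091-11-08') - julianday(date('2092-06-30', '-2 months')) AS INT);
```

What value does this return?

Adding -2 months to 2092-06-30 gives 2092-04-30.
22 days remain in November 2091 after the 8th (30 − 8).
December 2091: 31 days.
January 2092: 31 days.
February 2092: 29 days (leap year).
March 2092: 31 days.
Then 30 days into April 2092.
Total: 22 + 31 + 31 + 29 + 31 + 30 = 174.
The subtraction is earlier − later, so the result is −174 → -174.

-174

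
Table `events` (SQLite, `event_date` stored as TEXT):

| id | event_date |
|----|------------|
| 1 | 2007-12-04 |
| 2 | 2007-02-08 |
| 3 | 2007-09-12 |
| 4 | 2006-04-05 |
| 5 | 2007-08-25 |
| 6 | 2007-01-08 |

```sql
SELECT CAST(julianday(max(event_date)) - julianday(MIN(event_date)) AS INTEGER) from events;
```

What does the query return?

MIN = 2006-04-05, MAX = 2007-12-04.
25 days remain in April 2006 after the 5th (30 − 5).
Full months from May 2006 through November 2007 contribute their day counts.
Then 4 days into December 2007.
Total: 25 + 31 + 30 + 31 + 31 + 30 + 31 + 30 + 31 + 31 + 28 + 31 + 30 + 31 + 30 + 31 + 31 + 30 + 31 + 30 + 4 = 608.

608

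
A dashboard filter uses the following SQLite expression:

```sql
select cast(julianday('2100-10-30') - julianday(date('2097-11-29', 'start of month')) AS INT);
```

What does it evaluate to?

`start of month` rewinds 2097-11-29 to 2097-11-01.
29 days remain in November 2097 after the 1st (30 − 1).
Full months from December 2097 through September 2100 contribute their day counts.
Then 30 days into October 2100.
Total: 29 + 31 + 31 + 28 + 31 + 30 + 31 + 30 + 31 + 31 + 30 + 31 + 30 + 31 + 31 + 28 + 31 + 30 + 31 + 30 + 31 + 31 + 30 + 31 + 30 + 31 + 31 + 28 + 31 + 30 + 31 + 30 + 31 + 31 + 30 + 30 = 1093.

1093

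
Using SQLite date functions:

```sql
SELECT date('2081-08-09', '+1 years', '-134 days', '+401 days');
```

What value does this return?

2083-05-03

Adding +1 year to 2081-08-09 gives 2082-08-09.
Applying '-134 days' to 2082-08-09: counting 134 days back gives 2082-03-28.
Applying '+401 days' to 2082-03-28: counting 401 days forward gives 2083-05-03.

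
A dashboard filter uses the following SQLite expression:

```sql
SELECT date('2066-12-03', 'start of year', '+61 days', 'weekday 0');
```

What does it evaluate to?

`start of year` rewinds 2066-12-03 to 2066-01-01.
Applying '+61 days' to 2066-01-01: counting 61 days forward gives 2066-03-03.
`weekday 0` advances to the next Sunday; 2066-03-03 is a Wednesday, so it moves forward to 2066-03-07.

2066-03-07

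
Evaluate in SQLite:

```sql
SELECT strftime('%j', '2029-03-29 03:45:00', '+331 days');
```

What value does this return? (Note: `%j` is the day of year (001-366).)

First apply '+331 days': 2029-03-29 03:45:00 → 2030-02-23 03:45:00.
Day-of-year for 2030-02-23: days since 2030-01-01 inclusive = 54, zero-padded to 054.

054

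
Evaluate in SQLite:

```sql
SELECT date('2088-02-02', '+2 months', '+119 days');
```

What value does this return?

2088-07-30

Adding +2 months to 2088-02-02 gives 2088-04-02.
Applying '+119 days' to 2088-04-02: counting 119 days forward gives 2088-07-30.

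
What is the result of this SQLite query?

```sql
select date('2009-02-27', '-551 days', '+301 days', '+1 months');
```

2008-07-22

Applying '-551 days' to 2009-02-27: counting 551 days back gives 2007-08-26.
Applying '+301 days' to 2007-08-26: counting 301 days forward gives 2008-06-22.
Adding +1 month to 2008-06-22 gives 2008-07-22.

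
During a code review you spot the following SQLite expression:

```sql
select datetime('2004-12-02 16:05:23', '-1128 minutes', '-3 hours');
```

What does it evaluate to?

1128 minutes = 18h 48m; -1128 minutes from 2004-12-02 16:05:23 is 2004-12-01 21:17:23 (crosses midnight).
-3 hours from 2004-12-01 21:17:23 is 2004-12-01 18:17:23.

2004-12-01 18:17:23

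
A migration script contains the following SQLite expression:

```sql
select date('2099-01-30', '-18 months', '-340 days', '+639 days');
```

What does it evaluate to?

2098-05-25

Adding -18 months to 2099-01-30 gives 2097-07-30.
Applying '-340 days' to 2097-07-30: counting 340 days back gives 2096-08-24.
Applying '+639 days' to 2096-08-24: counting 639 days forward gives 2098-05-25.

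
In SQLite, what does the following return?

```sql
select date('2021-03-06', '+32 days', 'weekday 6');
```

March 2021 has 31 days; 25 remain after the 6th, so 26 days reach 2021-04-01.
Advancing 6 more days within April lands on 2021-04-07.
`weekday 6` advances to the next Saturday; 2021-04-07 is a Wednesday, so it moves forward to 2021-04-10.

2021-04-10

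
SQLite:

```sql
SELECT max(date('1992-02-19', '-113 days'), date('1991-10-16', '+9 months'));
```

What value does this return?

date('1992-02-19', '-113 days') → 1991-10-29.
date('1991-10-16', '+9 months') → 1992-07-16.
Later of the two is 1992-07-16.

1992-07-16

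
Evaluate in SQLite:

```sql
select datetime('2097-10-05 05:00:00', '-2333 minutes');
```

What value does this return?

2097-10-03 14:07:00

2333 minutes = 38h 53m; -2333 minutes from 2097-10-05 05:00:00 is 2097-10-03 14:07:00 (crosses midnight).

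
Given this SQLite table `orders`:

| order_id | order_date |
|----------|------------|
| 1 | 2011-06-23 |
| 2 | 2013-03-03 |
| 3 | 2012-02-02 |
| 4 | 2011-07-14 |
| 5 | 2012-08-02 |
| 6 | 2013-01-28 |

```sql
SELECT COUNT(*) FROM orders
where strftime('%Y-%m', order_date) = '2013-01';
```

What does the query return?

1

Rows with year-month 2013-01: 2013-01-28 → 1.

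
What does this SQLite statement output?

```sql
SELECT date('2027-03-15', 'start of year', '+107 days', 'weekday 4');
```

`start of year` rewinds 2027-03-15 to 2027-01-01.
Applying '+107 days' to 2027-01-01: counting 107 days forward gives 2027-04-18.
`weekday 4` advances to the next Thursday; 2027-04-18 is a Sunday, so it moves forward to 2027-04-22.

2027-04-22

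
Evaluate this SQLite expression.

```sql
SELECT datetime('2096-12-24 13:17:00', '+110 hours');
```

2096-12-29 03:17:00

+110 hours from 2096-12-24 13:17:00 is 2096-12-29 03:17:00 (crosses midnight).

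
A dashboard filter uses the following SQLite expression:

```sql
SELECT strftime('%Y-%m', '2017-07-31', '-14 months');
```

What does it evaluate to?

2016-05

First apply '-14 months': 2017-07-31 → 2016-05-31.
`%Y-%m` extracts the year-month: 2016-05.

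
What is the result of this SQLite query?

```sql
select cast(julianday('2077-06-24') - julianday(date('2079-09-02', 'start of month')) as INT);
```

-799

`start of month` rewinds 2079-09-02 to 2079-09-01.
6 days remain in June 2077 after the 24th (30 − 24).
Full months from July 2077 through August 2079 contribute their day counts.
Then 1 day into September 2079.
Total: 6 + 31 + 31 + 30 + 31 + 30 + 31 + 31 + 28 + 31 + 30 + 31 + 30 + 31 + 31 + 30 + 31 + 30 + 31 + 31 + 28 + 31 + 30 + 31 + 30 + 31 + 31 + 1 = 799.
The subtraction is earlier − later, so the result is −799 → -799.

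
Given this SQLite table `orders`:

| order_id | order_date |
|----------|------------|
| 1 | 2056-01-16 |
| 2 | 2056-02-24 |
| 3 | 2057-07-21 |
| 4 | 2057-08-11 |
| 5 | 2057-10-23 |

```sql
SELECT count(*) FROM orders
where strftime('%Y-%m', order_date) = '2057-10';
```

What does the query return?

1

Rows with year-month 2057-10: 2057-10-23 → 1.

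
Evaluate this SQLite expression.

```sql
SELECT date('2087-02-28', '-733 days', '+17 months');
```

2086-07-25

Applying '-733 days' to 2087-02-28: counting 733 days back gives 2085-02-25.
Adding +17 months to 2085-02-25 gives 2086-07-25.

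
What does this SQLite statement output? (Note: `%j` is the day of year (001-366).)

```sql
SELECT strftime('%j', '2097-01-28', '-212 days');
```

182

First apply '-212 days': 2097-01-28 → 2096-06-30.
Day-of-year for 2096-06-30: days since 2096-01-01 inclusive = 182, zero-padded to 182.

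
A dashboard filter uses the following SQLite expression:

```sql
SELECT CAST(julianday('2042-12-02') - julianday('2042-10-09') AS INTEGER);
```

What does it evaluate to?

22 days remain in October 2042 after the 9th (31 − 9).
November 2042: 30 days.
Then 2 days into December 2042.
Total: 22 + 30 + 2 = 54.

54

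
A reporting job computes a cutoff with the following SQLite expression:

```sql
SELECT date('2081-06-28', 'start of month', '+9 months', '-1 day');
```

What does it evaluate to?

2082-02-28

`start of month` rewinds 2081-06-28 to 2081-06-01.
Adding +9 months to 2081-06-01 gives 2082-03-01.
Going back 1 day from 2082-03-01 reaches 2082-02-28 (last day of February, 28 days).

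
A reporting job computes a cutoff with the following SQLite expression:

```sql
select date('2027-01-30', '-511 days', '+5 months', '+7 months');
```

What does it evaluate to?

Applying '-511 days' to 2027-01-30: counting 511 days back gives 2025-09-06.
Adding +5 months to 2025-09-06 gives 2026-02-06.
Adding +7 months to 2026-02-06 gives 2026-09-06.

2026-09-06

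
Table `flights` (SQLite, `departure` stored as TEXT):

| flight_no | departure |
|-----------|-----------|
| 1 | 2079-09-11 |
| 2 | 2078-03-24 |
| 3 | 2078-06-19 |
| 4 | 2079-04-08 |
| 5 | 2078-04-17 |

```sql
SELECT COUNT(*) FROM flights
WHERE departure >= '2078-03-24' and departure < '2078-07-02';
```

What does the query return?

3

Rows in [2078-03-24, 2078-07-02): 2078-03-24, 2078-06-19, 2078-04-17 → 3 rows.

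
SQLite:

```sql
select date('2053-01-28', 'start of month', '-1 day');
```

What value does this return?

`start of month` rewinds 2053-01-28 to 2053-01-01.
Going back 1 day from 2053-01-01 reaches 2052-12-31 (last day of December, 31 days).

2052-12-31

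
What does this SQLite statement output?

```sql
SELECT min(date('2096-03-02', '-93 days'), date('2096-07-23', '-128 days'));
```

2095-11-30

date('2096-03-02', '-93 days') → 2095-11-30.
date('2096-07-23', '-128 days') → 2096-03-17.
Earlier of the two is 2095-11-30.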